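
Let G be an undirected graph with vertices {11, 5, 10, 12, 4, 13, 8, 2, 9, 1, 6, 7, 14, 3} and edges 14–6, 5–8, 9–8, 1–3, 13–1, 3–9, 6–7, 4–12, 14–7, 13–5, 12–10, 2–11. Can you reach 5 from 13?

Yes

From 13 we can reach 1, 3, 5, 8, 9, 13, which includes 5.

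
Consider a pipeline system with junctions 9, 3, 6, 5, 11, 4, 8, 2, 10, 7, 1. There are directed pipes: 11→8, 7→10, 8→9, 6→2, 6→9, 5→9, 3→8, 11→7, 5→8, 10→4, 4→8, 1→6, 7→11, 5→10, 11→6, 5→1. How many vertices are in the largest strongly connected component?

{7, 11} are all mutually reachable — one SCC of size 2.
{5} is an SCC by itself.
{8} is an SCC by itself.
{2} is an SCC by itself.
{10} is an SCC by itself.
(and 5 more singleton SCCs)
The largest has 2 vertices.

2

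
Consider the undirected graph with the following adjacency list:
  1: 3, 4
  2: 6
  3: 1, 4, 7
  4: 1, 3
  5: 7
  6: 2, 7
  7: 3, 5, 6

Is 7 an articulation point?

Yes

Deleting 7 raises the number of components from 1 to 3, so 7 is a cut vertex.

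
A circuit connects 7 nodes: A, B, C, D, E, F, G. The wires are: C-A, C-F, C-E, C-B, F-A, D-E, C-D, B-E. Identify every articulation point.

Removing C increases the component count from 2 to 3, so C is a cut vertex.
By contrast removing E leaves 2 components; it is not a cut vertex. No other vertex is a cut vertex either.

C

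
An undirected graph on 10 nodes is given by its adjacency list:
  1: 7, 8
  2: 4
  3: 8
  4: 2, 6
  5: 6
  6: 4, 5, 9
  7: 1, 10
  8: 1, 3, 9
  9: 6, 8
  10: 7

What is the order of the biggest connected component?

10

Starting from 1 we can reach 1, 2, 3, 4, 5, 6, 7, 8, 9, 10. That is one component of size 10.
The largest has 10 vertices.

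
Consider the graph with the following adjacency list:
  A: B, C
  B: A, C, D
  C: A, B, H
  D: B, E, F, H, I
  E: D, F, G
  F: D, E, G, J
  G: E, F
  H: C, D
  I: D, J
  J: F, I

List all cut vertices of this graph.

Removing D increases the component count from 1 to 2, so D is a cut vertex.
By contrast removing F leaves 1 component; it is not a cut vertex. No other vertex is a cut vertex either.

D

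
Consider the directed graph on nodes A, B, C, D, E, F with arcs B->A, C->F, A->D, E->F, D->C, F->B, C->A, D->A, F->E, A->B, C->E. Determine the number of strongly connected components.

1

{A, B, C, D, E, F} are all mutually reachable — one SCC of size 6.
That gives 1 strongly connected component.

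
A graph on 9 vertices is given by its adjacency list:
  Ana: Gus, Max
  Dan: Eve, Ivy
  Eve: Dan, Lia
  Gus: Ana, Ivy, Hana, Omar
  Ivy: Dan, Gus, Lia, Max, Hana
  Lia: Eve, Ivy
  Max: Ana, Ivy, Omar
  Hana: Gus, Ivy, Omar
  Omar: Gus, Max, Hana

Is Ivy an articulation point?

Yes

Deleting Ivy raises the number of components from 1 to 2, so Ivy is a cut vertex.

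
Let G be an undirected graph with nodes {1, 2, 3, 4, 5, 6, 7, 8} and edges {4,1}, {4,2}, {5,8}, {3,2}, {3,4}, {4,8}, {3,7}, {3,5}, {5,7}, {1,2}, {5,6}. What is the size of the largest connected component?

Starting from 1 we can reach 1, 2, 3, 4, 5, 6, 7, 8. That is one component of size 8.
The largest has 8 vertices.

8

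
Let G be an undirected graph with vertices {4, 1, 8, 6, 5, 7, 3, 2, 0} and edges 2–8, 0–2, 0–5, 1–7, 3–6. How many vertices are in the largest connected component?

4 is isolated — a component by itself.
Starting from 3 we can reach 3, 6. That is one component of size 2.
Starting from 1 we can reach 1, 7. That is one component of size 2.
Starting from 0 we can reach 0, 2, 5, 8. That is one component of size 4.
The largest has 4 vertices.

4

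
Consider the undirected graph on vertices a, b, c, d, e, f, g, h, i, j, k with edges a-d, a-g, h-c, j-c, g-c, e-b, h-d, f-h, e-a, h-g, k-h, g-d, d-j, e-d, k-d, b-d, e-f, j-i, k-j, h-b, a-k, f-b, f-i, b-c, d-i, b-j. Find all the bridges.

none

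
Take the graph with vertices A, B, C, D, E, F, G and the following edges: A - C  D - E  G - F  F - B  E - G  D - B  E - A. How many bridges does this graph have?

The edges on the cycle D-E-G-F-B-D are not bridges since each lies on that cycle.
But removing A - C disconnects A from C; removing E - A disconnects E from A — these are bridges.
That makes 2 bridges.

2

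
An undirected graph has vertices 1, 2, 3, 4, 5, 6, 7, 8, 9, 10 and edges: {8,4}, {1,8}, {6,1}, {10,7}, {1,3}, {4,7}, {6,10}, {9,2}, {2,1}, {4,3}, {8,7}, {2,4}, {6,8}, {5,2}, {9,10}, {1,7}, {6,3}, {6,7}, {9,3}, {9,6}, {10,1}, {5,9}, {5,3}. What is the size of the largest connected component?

10

Starting from 1 we can reach 1, 2, 3, 4, 5, 6, 7, 8, 9, 10. That is one component of size 10.
The largest has 10 vertices.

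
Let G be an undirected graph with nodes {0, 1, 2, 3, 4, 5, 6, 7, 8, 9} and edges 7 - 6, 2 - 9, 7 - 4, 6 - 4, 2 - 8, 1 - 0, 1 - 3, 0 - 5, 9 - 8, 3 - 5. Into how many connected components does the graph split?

Starting from 4 we can reach 4, 6, 7. That is one component of size 3.
Starting from 2 we can reach 2, 8, 9. That is one component of size 3.
Starting from 0 we can reach 0, 1, 3, 5. That is one component of size 4.
Total: 3 components.

3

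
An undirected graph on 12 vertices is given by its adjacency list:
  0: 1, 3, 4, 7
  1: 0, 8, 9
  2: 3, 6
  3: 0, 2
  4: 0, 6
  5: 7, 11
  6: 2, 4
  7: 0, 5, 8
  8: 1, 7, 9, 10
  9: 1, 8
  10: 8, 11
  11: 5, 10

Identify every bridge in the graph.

The edges on the cycle 0-4-6-2-3-0 are not bridges since each lies on that cycle.
Every edge lies on some cycle, so there are no bridges.

none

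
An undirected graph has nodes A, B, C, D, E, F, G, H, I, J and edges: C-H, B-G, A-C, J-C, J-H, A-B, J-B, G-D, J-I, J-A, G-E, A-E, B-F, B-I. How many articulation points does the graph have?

2

Removing B increases the component count from 1 to 2, so B is a cut vertex.
Removing G increases the component count from 1 to 2, so G is a cut vertex.
By contrast removing F leaves 1 component; it is not a cut vertex. No other vertex is a cut vertex either.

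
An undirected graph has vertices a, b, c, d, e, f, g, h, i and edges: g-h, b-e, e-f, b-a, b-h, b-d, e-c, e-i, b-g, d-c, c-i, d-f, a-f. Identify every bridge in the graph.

none

The edges on the cycle b-g-h-b are not bridges since each lies on that cycle.
Every edge lies on some cycle, so there are no bridges.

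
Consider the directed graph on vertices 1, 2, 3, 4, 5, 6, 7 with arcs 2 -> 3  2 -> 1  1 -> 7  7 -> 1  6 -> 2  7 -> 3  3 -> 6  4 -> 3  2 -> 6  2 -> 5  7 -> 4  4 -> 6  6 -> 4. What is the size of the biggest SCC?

6

{1, 2, 3, 4, 6, 7} are all mutually reachable — one SCC of size 6.
{5} is an SCC by itself.
The largest has 6 vertices.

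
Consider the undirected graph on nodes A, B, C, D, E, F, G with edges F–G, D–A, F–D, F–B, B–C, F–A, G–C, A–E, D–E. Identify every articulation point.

Removing F increases the component count from 1 to 2, so F is a cut vertex.
By contrast removing G leaves 1 component; it is not a cut vertex. No other vertex is a cut vertex either.

F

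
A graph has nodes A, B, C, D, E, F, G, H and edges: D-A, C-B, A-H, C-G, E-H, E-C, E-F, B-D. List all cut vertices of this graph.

Removing C increases the component count from 1 to 2, so C is a cut vertex.
Removing E increases the component count from 1 to 2, so E is a cut vertex.
By contrast removing A leaves 1 component; it is not a cut vertex. No other vertex is a cut vertex either.

C, E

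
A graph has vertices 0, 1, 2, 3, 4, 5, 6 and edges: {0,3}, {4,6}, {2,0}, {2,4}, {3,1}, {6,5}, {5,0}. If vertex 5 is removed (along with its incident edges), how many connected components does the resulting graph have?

1

With 5 gone, the remaining components are: {0, 1, 2, 3, 4, 6}.
That is 1 component.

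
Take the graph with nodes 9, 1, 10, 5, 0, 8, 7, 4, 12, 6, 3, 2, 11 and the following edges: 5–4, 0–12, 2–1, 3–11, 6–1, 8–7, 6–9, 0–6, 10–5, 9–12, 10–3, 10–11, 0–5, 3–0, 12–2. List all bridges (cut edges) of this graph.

The edges on the cycle 6-9-12-2-1-6 are not bridges since each lies on that cycle.
But removing 4–5 disconnects 4 from 5; removing 8–7 disconnects 8 from 7 — these are bridges.

4-5, 7-8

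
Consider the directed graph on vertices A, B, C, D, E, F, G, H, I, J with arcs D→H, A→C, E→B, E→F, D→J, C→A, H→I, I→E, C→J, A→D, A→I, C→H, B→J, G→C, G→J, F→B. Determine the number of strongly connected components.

{A, C} are all mutually reachable — one SCC of size 2.
{G} is an SCC by itself.
{B} is an SCC by itself.
{E} is an SCC by itself.
{F} is an SCC by itself.
(and 4 more singleton SCCs)
That gives 9 strongly connected components.

9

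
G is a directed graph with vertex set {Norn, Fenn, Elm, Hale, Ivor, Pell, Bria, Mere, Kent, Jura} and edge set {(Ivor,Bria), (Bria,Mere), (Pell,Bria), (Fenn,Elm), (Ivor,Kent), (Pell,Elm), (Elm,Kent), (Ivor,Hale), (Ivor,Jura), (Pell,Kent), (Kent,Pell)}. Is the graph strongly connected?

There is no directed path from Jura to Fenn, so the graph is not strongly connected.

No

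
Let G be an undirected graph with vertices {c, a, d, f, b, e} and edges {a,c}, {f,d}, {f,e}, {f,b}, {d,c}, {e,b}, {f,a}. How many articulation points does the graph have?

1

Removing f increases the component count from 1 to 2, so f is a cut vertex.
By contrast removing b leaves 1 component; it is not a cut vertex. No other vertex is a cut vertex either.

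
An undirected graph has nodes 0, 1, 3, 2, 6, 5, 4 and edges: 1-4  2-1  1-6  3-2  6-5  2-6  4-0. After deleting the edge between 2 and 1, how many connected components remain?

1

2 and 1 are still connected via 2-6-1, so the component count stays at 1.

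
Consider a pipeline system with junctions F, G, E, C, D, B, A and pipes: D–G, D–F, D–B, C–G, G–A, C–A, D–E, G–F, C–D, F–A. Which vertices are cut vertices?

D

Removing D increases the component count from 1 to 3, so D is a cut vertex.
By contrast removing F leaves 1 component; it is not a cut vertex. No other vertex is a cut vertex either.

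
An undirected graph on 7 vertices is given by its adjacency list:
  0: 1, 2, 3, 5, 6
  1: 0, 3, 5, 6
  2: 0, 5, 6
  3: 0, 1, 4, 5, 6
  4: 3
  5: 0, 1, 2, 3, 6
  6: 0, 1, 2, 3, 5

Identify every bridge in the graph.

The edges on the cycle 6-3-1-6 are not bridges since each lies on that cycle.
But removing 3-4 disconnects 3 from 4 — this is a bridge.

3-4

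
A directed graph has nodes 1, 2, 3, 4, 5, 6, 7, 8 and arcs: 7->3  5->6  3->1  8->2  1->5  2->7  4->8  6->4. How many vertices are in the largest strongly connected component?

{1, 2, 3, 4, 5, 6, 7, 8} are all mutually reachable — one SCC of size 8.
The largest has 8 vertices.

8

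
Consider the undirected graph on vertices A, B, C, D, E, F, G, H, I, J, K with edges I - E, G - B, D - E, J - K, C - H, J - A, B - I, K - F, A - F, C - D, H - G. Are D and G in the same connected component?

Yes

From D we can reach B, C, D, E, G, H, I, which includes G.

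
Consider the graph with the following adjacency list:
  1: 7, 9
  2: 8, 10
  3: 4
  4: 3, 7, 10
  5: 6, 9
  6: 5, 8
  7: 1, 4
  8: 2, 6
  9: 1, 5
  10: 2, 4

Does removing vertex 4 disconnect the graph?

Yes

Deleting 4 raises the number of components from 1 to 2, so 4 is a cut vertex.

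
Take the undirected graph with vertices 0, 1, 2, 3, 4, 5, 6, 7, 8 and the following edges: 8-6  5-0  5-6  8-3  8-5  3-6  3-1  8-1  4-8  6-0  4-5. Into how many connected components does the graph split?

7 is isolated — a component by itself.
2 is isolated — a component by itself.
Starting from 0 we can reach 0, 1, 3, 4, 5, 6, 8. That is one component of size 7.
Total: 3 components.

3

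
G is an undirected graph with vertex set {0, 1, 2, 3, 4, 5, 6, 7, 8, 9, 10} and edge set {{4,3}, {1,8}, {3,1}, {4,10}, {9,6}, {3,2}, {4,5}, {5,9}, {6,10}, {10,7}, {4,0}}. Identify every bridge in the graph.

0-4, 1-3, 1-8, 10-7, 2-3, 3-4

The edges on the cycle 4-5-9-6-10-4 are not bridges since each lies on that cycle.
But removing 4-3 disconnects 4 from 3; removing 10-7 disconnects 10 from 7; removing 3-2 disconnects 3 from 2; removing 1-8 disconnects 1 from 8 — these are bridges.
In total 6 edges are bridges.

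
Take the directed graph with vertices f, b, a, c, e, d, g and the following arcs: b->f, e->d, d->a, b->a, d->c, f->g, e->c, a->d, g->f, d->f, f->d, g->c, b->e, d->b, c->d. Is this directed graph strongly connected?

Yes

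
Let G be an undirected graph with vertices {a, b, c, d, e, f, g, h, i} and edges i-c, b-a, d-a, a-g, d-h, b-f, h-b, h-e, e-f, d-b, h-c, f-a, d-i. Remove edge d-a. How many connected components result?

1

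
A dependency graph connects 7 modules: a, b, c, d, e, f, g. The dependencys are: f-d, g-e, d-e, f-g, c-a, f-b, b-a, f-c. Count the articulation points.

Removing f increases the component count from 1 to 2, so f is a cut vertex.
By contrast removing g leaves 1 component; it is not a cut vertex. No other vertex is a cut vertex either.

1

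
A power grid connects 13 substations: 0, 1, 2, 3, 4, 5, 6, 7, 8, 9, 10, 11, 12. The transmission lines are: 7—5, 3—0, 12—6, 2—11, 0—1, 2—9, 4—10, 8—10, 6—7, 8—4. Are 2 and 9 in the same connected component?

Yes

From 2 we can reach 2, 9, 11, which includes 9.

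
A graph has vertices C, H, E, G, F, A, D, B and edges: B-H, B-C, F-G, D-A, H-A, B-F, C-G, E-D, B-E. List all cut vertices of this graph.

B

Removing B increases the component count from 1 to 2, so B is a cut vertex.
By contrast removing F leaves 1 component; it is not a cut vertex. No other vertex is a cut vertex either.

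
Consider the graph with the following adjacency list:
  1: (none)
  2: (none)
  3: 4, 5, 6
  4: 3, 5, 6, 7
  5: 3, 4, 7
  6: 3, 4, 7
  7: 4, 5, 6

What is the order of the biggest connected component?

5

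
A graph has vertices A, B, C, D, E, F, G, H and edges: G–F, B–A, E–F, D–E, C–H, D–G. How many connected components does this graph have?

3

Starting from A we can reach A, B. That is one component of size 2.
Starting from C we can reach C, H. That is one component of size 2.
Starting from D we can reach D, E, F, G. That is one component of size 4.
Total: 3 components.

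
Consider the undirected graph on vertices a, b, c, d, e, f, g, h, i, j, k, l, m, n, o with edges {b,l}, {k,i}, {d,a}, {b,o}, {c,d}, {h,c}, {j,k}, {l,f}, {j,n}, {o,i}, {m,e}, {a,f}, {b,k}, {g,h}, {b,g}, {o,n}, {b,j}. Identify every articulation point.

b

Removing b increases the component count from 2 to 3, so b is a cut vertex.
By contrast removing h leaves 2 components; it is not a cut vertex. No other vertex is a cut vertex either.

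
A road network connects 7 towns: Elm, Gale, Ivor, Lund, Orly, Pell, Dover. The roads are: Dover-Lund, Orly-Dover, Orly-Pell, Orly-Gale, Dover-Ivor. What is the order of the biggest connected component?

6

Elm is isolated — a component by itself.
Starting from Gale we can reach Gale, Ivor, Lund, Orly, Pell, Dover. That is one component of size 6.
The largest has 6 vertices.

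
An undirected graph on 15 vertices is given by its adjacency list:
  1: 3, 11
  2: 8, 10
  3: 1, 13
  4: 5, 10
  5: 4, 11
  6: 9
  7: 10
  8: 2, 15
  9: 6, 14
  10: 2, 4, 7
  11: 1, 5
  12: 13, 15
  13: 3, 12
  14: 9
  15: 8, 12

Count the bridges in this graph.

3

The edges on the cycle 5-11-1-3-13-12-15-8-2-10-4-5 are not bridges since each lies on that cycle.
But removing 9-6 disconnects 9 from 6; removing 14-9 disconnects 14 from 9; removing 10-7 disconnects 10 from 7 — these are bridges.
That makes 3 bridges.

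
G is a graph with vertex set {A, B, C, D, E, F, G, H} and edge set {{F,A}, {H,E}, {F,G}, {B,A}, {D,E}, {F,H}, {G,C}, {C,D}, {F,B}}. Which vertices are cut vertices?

F

Removing F increases the component count from 1 to 2, so F is a cut vertex.
By contrast removing H leaves 1 component; it is not a cut vertex. No other vertex is a cut vertex either.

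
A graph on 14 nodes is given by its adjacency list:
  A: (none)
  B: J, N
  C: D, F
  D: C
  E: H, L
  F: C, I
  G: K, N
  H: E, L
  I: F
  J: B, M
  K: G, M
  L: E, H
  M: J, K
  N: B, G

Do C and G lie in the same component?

No

The component containing C is {C, D, F, I}, and G is not in it.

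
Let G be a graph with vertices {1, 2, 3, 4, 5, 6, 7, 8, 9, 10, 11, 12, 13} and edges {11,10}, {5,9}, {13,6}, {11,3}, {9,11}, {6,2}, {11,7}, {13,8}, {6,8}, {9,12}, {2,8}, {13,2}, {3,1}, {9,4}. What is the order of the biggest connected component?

9

Starting from 2 we can reach 2, 6, 8, 13. That is one component of size 4.
Starting from 1 we can reach 1, 3, 4, 5, 7, 9, 10, 11, 12. That is one component of size 9.
The largest has 9 vertices.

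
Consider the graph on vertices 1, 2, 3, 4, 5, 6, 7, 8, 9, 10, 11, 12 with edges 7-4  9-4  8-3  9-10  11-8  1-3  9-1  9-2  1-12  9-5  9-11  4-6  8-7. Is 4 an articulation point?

Deleting 4 raises the number of components from 1 to 2, so 4 is a cut vertex.

Yes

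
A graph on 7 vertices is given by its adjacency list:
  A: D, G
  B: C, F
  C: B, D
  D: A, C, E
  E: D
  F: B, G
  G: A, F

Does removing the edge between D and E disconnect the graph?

Removing D-E leaves no path between D and E: the component count goes from 1 to 2. So it is a bridge.

Yes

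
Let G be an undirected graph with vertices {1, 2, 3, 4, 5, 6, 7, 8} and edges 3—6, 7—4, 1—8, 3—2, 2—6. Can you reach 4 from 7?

Yes

From 7 we can reach 4, 7, which includes 4.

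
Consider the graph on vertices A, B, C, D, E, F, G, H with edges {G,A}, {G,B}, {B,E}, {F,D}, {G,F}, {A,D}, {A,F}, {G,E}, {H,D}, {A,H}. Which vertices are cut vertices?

G

Removing G increases the component count from 2 to 3, so G is a cut vertex.
By contrast removing A leaves 2 components; it is not a cut vertex. No other vertex is a cut vertex either.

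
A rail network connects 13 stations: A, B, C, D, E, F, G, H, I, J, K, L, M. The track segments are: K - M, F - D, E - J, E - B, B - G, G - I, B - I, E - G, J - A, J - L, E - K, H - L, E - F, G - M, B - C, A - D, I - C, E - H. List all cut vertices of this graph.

E

Removing E increases the component count from 1 to 2, so E is a cut vertex.
By contrast removing L leaves 1 component; it is not a cut vertex. No other vertex is a cut vertex either.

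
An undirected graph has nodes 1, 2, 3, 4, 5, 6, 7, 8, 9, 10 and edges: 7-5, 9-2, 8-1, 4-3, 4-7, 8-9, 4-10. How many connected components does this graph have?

3

6 is isolated — a component by itself.
Starting from 1 we can reach 1, 2, 8, 9. That is one component of size 4.
Starting from 3 we can reach 3, 4, 5, 7, 10. That is one component of size 5.
Total: 3 components.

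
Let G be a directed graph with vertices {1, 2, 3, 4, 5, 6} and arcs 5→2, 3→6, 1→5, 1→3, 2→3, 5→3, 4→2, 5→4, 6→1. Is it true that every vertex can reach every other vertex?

Yes

From 5 we can reach every vertex (1, 2, 3, 4, 5, 6), and every vertex can reach 5 (1, 2, 3, 4, 5, 6). So the whole graph is one strongly connected component.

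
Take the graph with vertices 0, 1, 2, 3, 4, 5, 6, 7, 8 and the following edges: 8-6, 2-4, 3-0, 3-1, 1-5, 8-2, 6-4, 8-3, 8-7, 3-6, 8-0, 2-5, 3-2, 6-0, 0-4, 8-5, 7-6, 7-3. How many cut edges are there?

The edges on the cycle 8-7-3-8 are not bridges since each lies on that cycle.
Every edge lies on some cycle, so there are no bridges.

0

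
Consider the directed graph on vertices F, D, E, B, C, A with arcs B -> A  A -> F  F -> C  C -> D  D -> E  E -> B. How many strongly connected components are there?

1

{A, B, C, D, E, F} are all mutually reachable — one SCC of size 6.
That gives 1 strongly connected component.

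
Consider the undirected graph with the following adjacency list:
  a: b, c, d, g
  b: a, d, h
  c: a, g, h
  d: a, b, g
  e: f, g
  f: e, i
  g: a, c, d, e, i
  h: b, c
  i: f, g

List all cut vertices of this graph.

g

Removing g increases the component count from 1 to 2, so g is a cut vertex.
By contrast removing i leaves 1 component; it is not a cut vertex. No other vertex is a cut vertex either.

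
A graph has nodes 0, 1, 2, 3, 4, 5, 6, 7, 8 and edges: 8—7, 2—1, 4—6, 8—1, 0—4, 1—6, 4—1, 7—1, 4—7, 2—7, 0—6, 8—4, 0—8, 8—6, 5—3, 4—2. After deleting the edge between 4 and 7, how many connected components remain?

2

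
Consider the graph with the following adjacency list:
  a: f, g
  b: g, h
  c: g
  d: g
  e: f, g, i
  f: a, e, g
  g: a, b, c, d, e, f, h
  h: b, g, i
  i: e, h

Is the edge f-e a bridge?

After removing f-e, the path f-g-e still connects them, so the edge is not a bridge.

No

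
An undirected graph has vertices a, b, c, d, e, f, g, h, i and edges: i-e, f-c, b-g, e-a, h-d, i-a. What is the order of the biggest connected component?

Starting from b we can reach b, g. That is one component of size 2.
Starting from d we can reach d, h. That is one component of size 2.
Starting from c we can reach c, f. That is one component of size 2.
Starting from a we can reach a, e, i. That is one component of size 3.
The largest has 3 vertices.

3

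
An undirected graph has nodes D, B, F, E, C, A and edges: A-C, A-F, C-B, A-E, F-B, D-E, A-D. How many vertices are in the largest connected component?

Starting from A we can reach A, B, C, D, E, F. That is one component of size 6.
The largest has 6 vertices.

6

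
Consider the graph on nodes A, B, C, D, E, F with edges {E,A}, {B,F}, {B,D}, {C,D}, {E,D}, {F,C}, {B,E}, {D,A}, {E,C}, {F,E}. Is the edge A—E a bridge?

No

After removing A—E, the path A-D-E still connects them, so the edge is not a bridge.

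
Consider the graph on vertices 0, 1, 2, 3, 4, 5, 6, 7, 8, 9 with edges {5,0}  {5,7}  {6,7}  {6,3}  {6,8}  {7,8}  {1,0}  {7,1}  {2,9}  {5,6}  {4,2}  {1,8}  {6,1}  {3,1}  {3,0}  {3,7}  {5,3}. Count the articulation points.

1

Removing 2 increases the component count from 2 to 3, so 2 is a cut vertex.
By contrast removing 9 leaves 2 components; it is not a cut vertex. No other vertex is a cut vertex either.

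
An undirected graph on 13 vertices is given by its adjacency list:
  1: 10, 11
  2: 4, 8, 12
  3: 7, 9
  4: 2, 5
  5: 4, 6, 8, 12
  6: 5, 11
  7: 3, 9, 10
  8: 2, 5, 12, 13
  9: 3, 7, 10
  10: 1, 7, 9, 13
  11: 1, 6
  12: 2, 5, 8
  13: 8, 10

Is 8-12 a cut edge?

No

After removing 8-12, the path 8-2-12 still connects them, so the edge is not a bridge.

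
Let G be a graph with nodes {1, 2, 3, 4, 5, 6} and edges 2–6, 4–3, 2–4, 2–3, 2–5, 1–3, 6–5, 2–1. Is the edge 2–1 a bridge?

No

After removing 2–1, the path 2-3-1 still connects them, so the edge is not a bridge.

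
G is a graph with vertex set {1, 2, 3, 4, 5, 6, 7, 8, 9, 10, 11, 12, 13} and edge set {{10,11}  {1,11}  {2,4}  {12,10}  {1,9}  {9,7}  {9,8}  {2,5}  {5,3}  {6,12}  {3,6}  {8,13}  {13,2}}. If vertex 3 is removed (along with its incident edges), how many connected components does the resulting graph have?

With 3 gone, the remaining components are: {1, 2, 4, 5, 6, 7, 8, 9, 10, 11, 12, 13}.
That is 1 component.

1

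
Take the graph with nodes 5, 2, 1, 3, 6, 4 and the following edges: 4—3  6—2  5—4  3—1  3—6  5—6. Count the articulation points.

2

Removing 3 increases the component count from 1 to 2, so 3 is a cut vertex.
Removing 6 increases the component count from 1 to 2, so 6 is a cut vertex.
By contrast removing 4 leaves 1 component; it is not a cut vertex. No other vertex is a cut vertex either.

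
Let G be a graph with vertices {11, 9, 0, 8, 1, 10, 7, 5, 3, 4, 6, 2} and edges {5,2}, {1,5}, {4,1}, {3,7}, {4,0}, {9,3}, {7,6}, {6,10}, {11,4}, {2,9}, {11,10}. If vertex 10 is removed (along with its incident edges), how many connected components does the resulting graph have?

With 10 gone, the remaining components are: {8}; {0, 1, 2, 3, 4, 5, 6, 7, 9, 11}.
That is 2 components.

2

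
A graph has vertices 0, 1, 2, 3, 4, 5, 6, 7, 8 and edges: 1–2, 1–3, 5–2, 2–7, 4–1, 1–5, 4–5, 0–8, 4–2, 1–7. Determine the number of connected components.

6 is isolated — a component by itself.
Starting from 0 we can reach 0, 8. That is one component of size 2.
Starting from 1 we can reach 1, 2, 3, 4, 5, 7. That is one component of size 6.
Total: 3 components.

3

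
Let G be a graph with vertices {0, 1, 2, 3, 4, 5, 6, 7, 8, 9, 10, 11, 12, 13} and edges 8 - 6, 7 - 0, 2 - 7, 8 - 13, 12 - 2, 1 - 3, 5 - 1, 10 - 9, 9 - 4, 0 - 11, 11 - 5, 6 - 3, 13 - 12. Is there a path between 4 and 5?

No

The component containing 4 is {4, 9, 10}, and 5 is not in it.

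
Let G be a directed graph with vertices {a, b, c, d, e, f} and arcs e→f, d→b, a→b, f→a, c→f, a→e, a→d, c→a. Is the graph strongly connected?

No

There is no directed path from b to a, so the graph is not strongly connected.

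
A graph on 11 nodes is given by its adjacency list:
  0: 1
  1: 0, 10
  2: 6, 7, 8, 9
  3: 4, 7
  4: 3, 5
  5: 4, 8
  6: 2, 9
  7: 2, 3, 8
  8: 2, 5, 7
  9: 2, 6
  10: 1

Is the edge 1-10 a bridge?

Yes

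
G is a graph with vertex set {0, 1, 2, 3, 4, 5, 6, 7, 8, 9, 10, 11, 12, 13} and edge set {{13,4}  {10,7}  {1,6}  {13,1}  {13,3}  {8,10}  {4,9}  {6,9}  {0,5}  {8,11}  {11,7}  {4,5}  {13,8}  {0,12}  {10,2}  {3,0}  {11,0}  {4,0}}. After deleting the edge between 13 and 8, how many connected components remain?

13 and 8 are still connected via 13-4-0-11-8, so the component count stays at 1.

1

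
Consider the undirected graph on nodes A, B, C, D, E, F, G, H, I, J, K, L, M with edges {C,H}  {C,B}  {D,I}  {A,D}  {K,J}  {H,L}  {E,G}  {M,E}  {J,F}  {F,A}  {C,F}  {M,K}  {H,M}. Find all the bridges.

A-D, A-F, B-C, D-I, E-G, E-M, H-L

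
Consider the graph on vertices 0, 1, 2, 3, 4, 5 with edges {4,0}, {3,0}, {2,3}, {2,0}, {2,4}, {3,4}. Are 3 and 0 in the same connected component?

Yes

From 3 we can reach 0, 2, 3, 4, which includes 0.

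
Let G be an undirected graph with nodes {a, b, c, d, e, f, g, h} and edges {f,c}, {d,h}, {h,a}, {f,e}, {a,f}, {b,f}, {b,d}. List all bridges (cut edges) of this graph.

c-f, e-f

The edges on the cycle b-d-h-a-f-b are not bridges since each lies on that cycle.
But removing f - e disconnects f from e; removing f - c disconnects f from c — these are bridges.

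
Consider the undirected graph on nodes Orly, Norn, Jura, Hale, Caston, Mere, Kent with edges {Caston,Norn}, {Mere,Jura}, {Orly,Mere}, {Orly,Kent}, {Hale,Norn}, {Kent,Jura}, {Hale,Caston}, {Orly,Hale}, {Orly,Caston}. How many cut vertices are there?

Removing Orly increases the component count from 1 to 2, so Orly is a cut vertex.
By contrast removing Hale leaves 1 component; it is not a cut vertex. No other vertex is a cut vertex either.

1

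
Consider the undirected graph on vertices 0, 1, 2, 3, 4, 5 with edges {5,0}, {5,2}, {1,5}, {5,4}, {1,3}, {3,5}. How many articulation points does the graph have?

Removing 5 increases the component count from 1 to 4, so 5 is a cut vertex.
By contrast removing 4 leaves 1 component; it is not a cut vertex. No other vertex is a cut vertex either.

1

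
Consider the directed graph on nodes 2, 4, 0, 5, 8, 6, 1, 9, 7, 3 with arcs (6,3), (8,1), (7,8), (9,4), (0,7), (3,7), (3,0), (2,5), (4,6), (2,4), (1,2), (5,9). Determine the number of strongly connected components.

{0, 1, 2, 3, 4, 5, 6, 7, 8, 9} are all mutually reachable — one SCC of size 10.
That gives 1 strongly connected component.

1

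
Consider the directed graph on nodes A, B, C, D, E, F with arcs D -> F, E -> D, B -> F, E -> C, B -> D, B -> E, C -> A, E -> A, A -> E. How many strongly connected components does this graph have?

{A, C, E} are all mutually reachable — one SCC of size 3.
{F} is an SCC by itself.
{B} is an SCC by itself.
{D} is an SCC by itself.
That gives 4 strongly connected components.

4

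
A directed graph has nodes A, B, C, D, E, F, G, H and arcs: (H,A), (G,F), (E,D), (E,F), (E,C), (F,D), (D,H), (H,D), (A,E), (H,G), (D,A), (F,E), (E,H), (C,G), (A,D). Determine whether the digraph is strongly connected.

No

There is no directed path from B to D, so the graph is not strongly connected.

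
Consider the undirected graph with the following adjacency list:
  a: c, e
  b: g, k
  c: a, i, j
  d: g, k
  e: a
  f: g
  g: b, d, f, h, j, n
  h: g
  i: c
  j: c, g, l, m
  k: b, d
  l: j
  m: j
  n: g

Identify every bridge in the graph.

a-c, a-e, c-i, c-j, f-g, g-h, g-j, g-n, j-l, j-m

The edges on the cycle g-d-k-b-g are not bridges since each lies on that cycle.
But removing n-g disconnects n from g; removing j-l disconnects j from l; removing a-c disconnects a from c; removing g-h disconnects g from h — these are bridges.
In total 10 edges are bridges.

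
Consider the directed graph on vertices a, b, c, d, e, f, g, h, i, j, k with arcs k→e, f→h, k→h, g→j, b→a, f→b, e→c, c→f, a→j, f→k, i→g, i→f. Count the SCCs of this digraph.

{c, e, f, k} are all mutually reachable — one SCC of size 4.
{g} is an SCC by itself.
{a} is an SCC by itself.
{b} is an SCC by itself.
{j} is an SCC by itself.
(and 3 more singleton SCCs)
That gives 8 strongly connected components.

8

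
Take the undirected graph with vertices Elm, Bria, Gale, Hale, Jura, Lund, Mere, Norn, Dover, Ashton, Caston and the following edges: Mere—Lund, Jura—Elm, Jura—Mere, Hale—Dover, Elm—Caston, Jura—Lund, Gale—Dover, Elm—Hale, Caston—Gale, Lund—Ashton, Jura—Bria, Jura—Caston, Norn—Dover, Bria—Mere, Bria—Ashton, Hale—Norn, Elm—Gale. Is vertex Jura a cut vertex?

Deleting Jura raises the number of components from 1 to 2, so Jura is a cut vertex.

Yes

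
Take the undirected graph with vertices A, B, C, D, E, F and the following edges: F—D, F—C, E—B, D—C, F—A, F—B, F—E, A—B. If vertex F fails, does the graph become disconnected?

Yes

Deleting F raises the number of components from 1 to 2, so F is a cut vertex.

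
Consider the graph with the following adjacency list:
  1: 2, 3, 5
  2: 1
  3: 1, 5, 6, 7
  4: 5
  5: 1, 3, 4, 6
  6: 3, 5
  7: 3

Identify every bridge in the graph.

The edges on the cycle 3-6-5-3 are not bridges since each lies on that cycle.
But removing 1-2 disconnects 1 from 2; removing 3-7 disconnects 3 from 7; removing 5-4 disconnects 5 from 4 — these are bridges.

1-2, 3-7, 4-5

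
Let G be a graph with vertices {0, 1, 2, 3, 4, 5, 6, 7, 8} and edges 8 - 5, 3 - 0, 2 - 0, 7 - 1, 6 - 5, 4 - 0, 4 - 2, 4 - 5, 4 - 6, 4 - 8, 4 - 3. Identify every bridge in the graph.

The edges on the cycle 4-6-5-4 are not bridges since each lies on that cycle.
But removing 1 - 7 disconnects 1 from 7 — this is a bridge.

1-7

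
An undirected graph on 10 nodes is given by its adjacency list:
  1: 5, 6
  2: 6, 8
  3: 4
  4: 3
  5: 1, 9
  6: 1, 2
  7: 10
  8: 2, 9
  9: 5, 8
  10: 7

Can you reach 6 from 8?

From 8 we can reach 1, 2, 5, 6, 8, 9, which includes 6.

Yes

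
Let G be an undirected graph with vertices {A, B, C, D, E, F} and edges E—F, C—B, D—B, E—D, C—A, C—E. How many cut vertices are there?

2

Removing C increases the component count from 1 to 2, so C is a cut vertex.
Removing E increases the component count from 1 to 2, so E is a cut vertex.
By contrast removing D leaves 1 component; it is not a cut vertex. No other vertex is a cut vertex either.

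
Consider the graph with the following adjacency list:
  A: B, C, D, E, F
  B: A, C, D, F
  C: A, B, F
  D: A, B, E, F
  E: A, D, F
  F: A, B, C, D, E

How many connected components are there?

1

Starting from A we can reach A, B, C, D, E, F. That is one component of size 6.
Total: 1 component.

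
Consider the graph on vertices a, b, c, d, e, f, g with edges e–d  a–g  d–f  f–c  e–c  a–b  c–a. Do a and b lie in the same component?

From a we can reach a, b, c, d, e, f, g, which includes b.

Yes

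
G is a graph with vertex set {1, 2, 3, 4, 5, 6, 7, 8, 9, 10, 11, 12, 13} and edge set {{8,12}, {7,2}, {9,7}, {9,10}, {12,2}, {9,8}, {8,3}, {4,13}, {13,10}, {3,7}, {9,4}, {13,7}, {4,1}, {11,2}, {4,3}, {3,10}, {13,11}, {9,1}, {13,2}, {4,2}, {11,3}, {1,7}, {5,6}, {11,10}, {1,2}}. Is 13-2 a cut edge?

No

After removing 13-2, the path 13-4-2 still connects them, so the edge is not a bridge.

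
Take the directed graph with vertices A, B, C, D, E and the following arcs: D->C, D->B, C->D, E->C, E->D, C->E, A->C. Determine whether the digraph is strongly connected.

There is no directed path from D to A, so the graph is not strongly connected.

No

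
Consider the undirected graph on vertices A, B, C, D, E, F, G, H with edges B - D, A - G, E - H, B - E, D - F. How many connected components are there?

3

C is isolated — a component by itself.
Starting from A we can reach A, G. That is one component of size 2.
Starting from B we can reach B, D, E, F, H. That is one component of size 5.
Total: 3 components.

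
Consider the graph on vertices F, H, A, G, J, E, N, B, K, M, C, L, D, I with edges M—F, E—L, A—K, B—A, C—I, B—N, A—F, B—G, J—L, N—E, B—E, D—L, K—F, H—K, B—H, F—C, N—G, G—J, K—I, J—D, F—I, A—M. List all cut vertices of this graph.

Removing B increases the component count from 1 to 2, so B is a cut vertex.
By contrast removing L leaves 1 component; it is not a cut vertex. No other vertex is a cut vertex either.

B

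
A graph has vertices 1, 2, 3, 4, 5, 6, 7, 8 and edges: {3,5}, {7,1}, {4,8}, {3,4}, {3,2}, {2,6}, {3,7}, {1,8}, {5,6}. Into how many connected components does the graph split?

1

Starting from 1 we can reach 1, 2, 3, 4, 5, 6, 7, 8. That is one component of size 8.
Total: 1 component.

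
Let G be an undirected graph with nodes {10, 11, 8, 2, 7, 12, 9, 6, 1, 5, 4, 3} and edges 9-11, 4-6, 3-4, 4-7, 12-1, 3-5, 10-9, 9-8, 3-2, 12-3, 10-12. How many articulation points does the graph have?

Removing 3 increases the component count from 1 to 4, so 3 is a cut vertex.
Removing 4 increases the component count from 1 to 3, so 4 is a cut vertex.
Removing 9 increases the component count from 1 to 3, so 9 is a cut vertex.
Likewise 10, 12 are cut vertices.
By contrast removing 2 leaves 1 component; it is not a cut vertex. No other vertex is a cut vertex either.

5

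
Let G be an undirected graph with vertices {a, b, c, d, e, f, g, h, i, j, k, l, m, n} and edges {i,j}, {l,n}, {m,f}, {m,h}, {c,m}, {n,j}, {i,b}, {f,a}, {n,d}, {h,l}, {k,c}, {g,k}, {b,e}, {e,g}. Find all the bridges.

a-f, d-n, f-m

The edges on the cycle i-b-e-g-k-c-m-h-l-n-j-i are not bridges since each lies on that cycle.
But removing f-a disconnects f from a; removing n-d disconnects n from d; removing f-m disconnects f from m — these are bridges.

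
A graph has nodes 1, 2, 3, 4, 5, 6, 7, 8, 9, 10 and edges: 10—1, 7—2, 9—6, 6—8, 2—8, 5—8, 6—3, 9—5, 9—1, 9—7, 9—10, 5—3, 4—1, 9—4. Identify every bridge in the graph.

The edges on the cycle 9-7-2-8-5-9 are not bridges since each lies on that cycle.
Every edge lies on some cycle, so there are no bridges.

none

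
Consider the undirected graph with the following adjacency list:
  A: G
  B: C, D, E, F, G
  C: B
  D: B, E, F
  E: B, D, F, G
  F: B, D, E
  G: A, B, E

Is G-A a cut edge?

Yes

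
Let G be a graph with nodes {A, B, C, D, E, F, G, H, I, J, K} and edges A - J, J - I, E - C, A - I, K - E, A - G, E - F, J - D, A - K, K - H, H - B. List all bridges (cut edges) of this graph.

A-G, A-K, B-H, C-E, D-J, E-F, E-K, H-K

The edges on the cycle A-J-I-A are not bridges since each lies on that cycle.
But removing E - K disconnects E from K; removing K - A disconnects K from A; removing C - E disconnects C from E; removing E - F disconnects E from F — these are bridges.
In total 8 edges are bridges.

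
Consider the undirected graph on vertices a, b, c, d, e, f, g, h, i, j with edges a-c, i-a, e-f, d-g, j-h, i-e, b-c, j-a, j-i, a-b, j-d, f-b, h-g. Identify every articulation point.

Removing j increases the component count from 1 to 2, so j is a cut vertex.
By contrast removing a leaves 1 component; it is not a cut vertex. No other vertex is a cut vertex either.

j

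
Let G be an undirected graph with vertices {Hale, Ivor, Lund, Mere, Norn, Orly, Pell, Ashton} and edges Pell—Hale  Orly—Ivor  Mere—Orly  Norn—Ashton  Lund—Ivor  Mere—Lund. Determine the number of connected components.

3

Starting from Hale we can reach Hale, Pell. That is one component of size 2.
Starting from Norn we can reach Norn, Ashton. That is one component of size 2.
Starting from Ivor we can reach Ivor, Lund, Mere, Orly. That is one component of size 4.
Total: 3 components.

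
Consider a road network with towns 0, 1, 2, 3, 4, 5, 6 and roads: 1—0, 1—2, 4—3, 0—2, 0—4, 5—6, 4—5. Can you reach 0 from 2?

From 2 we can reach 0, 1, 2, 3, 4, 5, 6, which includes 0.

Yes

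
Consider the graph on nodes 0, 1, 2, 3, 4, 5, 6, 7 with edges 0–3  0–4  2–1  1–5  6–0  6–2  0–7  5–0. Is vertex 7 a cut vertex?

Deleting 7 leaves 1 component (was 1), so 7 is not a cut vertex.

No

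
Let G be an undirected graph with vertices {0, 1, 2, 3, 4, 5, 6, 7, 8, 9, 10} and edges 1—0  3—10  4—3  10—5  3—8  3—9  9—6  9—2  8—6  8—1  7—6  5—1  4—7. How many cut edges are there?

2

The edges on the cycle 3-10-5-1-8-3 are not bridges since each lies on that cycle.
But removing 9—2 disconnects 9 from 2; removing 0—1 disconnects 0 from 1 — these are bridges.
That makes 2 bridges.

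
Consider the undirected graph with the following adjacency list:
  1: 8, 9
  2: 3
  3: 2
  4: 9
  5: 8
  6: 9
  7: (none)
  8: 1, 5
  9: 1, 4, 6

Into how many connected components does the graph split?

7 is isolated — a component by itself.
Starting from 2 we can reach 2, 3. That is one component of size 2.
Starting from 1 we can reach 1, 4, 5, 6, 8, 9. That is one component of size 6.
Total: 3 components.

3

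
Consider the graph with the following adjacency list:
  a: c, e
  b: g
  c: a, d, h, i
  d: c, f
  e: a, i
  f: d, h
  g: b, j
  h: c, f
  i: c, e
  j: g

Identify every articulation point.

Removing c increases the component count from 2 to 3, so c is a cut vertex.
Removing g increases the component count from 2 to 3, so g is a cut vertex.
By contrast removing f leaves 2 components; it is not a cut vertex. No other vertex is a cut vertex either.

c, g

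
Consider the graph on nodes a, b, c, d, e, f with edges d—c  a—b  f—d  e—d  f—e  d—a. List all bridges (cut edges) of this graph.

The edges on the cycle f-e-d-f are not bridges since each lies on that cycle.
But removing d—c disconnects d from c; removing d—a disconnects d from a; removing a—b disconnects a from b — these are bridges.

a-b, a-d, c-d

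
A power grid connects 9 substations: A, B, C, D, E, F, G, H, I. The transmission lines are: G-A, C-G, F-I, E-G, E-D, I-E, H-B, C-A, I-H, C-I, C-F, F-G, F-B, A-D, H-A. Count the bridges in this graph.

0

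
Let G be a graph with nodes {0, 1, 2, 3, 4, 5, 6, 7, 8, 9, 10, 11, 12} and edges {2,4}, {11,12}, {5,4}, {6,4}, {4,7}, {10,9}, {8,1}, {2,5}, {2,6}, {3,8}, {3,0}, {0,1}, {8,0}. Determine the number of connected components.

Starting from 9 we can reach 9, 10. That is one component of size 2.
Starting from 11 we can reach 11, 12. That is one component of size 2.
Starting from 0 we can reach 0, 1, 3, 8. That is one component of size 4.
Starting from 2 we can reach 2, 4, 5, 6, 7. That is one component of size 5.
Total: 4 components.

4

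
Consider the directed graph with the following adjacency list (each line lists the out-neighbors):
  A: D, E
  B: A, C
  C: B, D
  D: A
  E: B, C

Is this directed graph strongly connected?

Yes

From D we can reach every vertex (A, B, C, D, E), and every vertex can reach D (A, B, C, D, E). So the whole graph is one strongly connected component.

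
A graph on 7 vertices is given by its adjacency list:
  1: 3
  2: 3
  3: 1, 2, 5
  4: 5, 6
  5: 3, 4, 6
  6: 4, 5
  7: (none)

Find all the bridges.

1-3, 2-3, 3-5

The edges on the cycle 5-4-6-5 are not bridges since each lies on that cycle.
But removing 3-2 disconnects 3 from 2; removing 3-1 disconnects 3 from 1; removing 5-3 disconnects 5 from 3 — these are bridges.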